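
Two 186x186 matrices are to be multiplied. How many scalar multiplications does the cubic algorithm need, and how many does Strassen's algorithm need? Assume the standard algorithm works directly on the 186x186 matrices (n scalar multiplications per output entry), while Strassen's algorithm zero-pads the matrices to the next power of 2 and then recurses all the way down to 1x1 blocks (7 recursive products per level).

Matrix multiplication for 186x186 matrices:

Strassen's algorithm requires power-of-2 dimensions. Pad 186x186 to 256x256 (next power of 2).

Standard algorithm: 186^3 = 6434856 multiplications
Strassen's algorithm: 7^(log2(256)) = 7^8 = 5764801 multiplications
Savings: 6434856 - 5764801 = 670055 multiplications

Standard: 6434856 multiplications (186^3). Strassen: 5764801 multiplications (7^8, after padding to 256x256). Strassen reduces 8 recursive multiplications to 7 at each level.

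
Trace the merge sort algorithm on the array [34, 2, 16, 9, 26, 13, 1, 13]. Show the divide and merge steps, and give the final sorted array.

Merge sort trace:

Split: [34, 2, 16, 9, 26, 13, 1, 13] -> [34, 2, 16, 9] and [26, 13, 1, 13]
  Split: [34, 2, 16, 9] -> [34, 2] and [16, 9]
    Split: [34, 2] -> [34] and [2]
    Merge: [34] + [2] -> [2, 34]
    Split: [16, 9] -> [16] and [9]
    Merge: [16] + [9] -> [9, 16]
  Merge: [2, 34] + [9, 16] -> [2, 9, 16, 34]
  Split: [26, 13, 1, 13] -> [26, 13] and [1, 13]
    Split: [26, 13] -> [26] and [13]
    Merge: [26] + [13] -> [13, 26]
    Split: [1, 13] -> [1] and [13]
    Merge: [1] + [13] -> [1, 13]
  Merge: [13, 26] + [1, 13] -> [1, 13, 13, 26]
Merge: [2, 9, 16, 34] + [1, 13, 13, 26] -> [1, 2, 9, 13, 13, 16, 26, 34]

Final sorted array: [1, 2, 9, 13, 13, 16, 26, 34]

The merge sort proceeds by recursively splitting the array and merging sorted halves.
After all merges, the sorted array is [1, 2, 9, 13, 13, 16, 26, 34].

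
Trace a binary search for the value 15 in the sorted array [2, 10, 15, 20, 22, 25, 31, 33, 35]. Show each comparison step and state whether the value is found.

Binary search for 15 in [2, 10, 15, 20, 22, 25, 31, 33, 35]:

lo=0, hi=8, mid=4, arr[mid]=22 -> 22 > 15, search left half
lo=0, hi=3, mid=1, arr[mid]=10 -> 10 < 15, search right half
lo=2, hi=3, mid=2, arr[mid]=15 -> Found target at index 2!

Binary search finds 15 at index 2 after 3 comparisons. The search repeatedly halves the search space by comparing with the middle element.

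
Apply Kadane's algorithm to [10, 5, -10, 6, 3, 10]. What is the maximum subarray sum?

Using Kadane's algorithm on [10, 5, -10, 6, 3, 10]:

Scanning through the array:
Position 1 (value 5): max_ending_here = 15, max_so_far = 15
Position 2 (value -10): max_ending_here = 5, max_so_far = 15
Position 3 (value 6): max_ending_here = 11, max_so_far = 15
Position 4 (value 3): max_ending_here = 14, max_so_far = 15
Position 5 (value 10): max_ending_here = 24, max_so_far = 24

Maximum subarray: [10, 5, -10, 6, 3, 10]
Maximum sum: 24

The maximum subarray is [10, 5, -10, 6, 3, 10] with sum 24. This subarray runs from index 0 to index 5.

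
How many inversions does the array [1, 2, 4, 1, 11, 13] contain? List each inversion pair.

Finding inversions in [1, 2, 4, 1, 11, 13]:

(1, 3): arr[1]=2 > arr[3]=1
(2, 3): arr[2]=4 > arr[3]=1

Total inversions: 2

The array has 2 inversion(s): (1,3), (2,3). Each pair (i,j) satisfies i < j and arr[i] > arr[j].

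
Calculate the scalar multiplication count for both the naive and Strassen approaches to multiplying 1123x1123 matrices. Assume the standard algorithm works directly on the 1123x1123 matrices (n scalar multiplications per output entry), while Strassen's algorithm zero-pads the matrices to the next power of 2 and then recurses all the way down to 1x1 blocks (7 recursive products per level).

Matrix multiplication for 1123x1123 matrices:

Strassen's algorithm requires power-of-2 dimensions. Pad 1123x1123 to 2048x2048 (next power of 2).

Standard algorithm: 1123^3 = 1416247867 multiplications
Strassen's algorithm: 7^(log2(2048)) = 7^11 = 1977326743 multiplications
Difference: 1416247867 - 1977326743 = -561078876 (Strassen uses MORE here due to padding overhead — for small or just-over-power-of-2 n, padding can outweigh the per-level savings)

Standard: 1416247867 multiplications (1123^3). Strassen: 1977326743 multiplications (7^11, after padding to 2048x2048). Strassen reduces 8 recursive multiplications to 7 at each level.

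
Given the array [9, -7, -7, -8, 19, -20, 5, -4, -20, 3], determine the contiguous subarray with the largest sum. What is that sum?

Using Kadane's algorithm on [9, -7, -7, -8, 19, -20, 5, -4, -20, 3]:

Scanning through the array:
Position 1 (value -7): max_ending_here = 2, max_so_far = 9
Position 2 (value -7): max_ending_here = -5, max_so_far = 9
Position 3 (value -8): max_ending_here = -8, max_so_far = 9
Position 4 (value 19): max_ending_here = 19, max_so_far = 19
Position 5 (value -20): max_ending_here = -1, max_so_far = 19
Position 6 (value 5): max_ending_here = 5, max_so_far = 19
Position 7 (value -4): max_ending_here = 1, max_so_far = 19
Position 8 (value -20): max_ending_here = -19, max_so_far = 19
Position 9 (value 3): max_ending_here = 3, max_so_far = 19

Maximum subarray: [19]
Maximum sum: 19

The maximum subarray is [19] with sum 19. This subarray runs from index 4 to index 4.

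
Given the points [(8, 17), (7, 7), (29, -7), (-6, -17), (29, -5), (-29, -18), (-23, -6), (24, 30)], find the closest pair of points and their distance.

Computing all pairwise distances among 8 points:

d((8, 17), (7, 7)) = 10.0499
d((8, 17), (29, -7)) = 31.8904
d((8, 17), (-6, -17)) = 36.7696
d((8, 17), (29, -5)) = 30.4138
d((8, 17), (-29, -18)) = 50.9313
d((8, 17), (-23, -6)) = 38.6005
d((8, 17), (24, 30)) = 20.6155
d((7, 7), (29, -7)) = 26.0768
d((7, 7), (-6, -17)) = 27.2947
d((7, 7), (29, -5)) = 25.0599
d((7, 7), (-29, -18)) = 43.8292
d((7, 7), (-23, -6)) = 32.6956
d((7, 7), (24, 30)) = 28.6007
d((29, -7), (-6, -17)) = 36.4005
d((29, -7), (29, -5)) = 2.0 <-- minimum
d((29, -7), (-29, -18)) = 59.0339
d((29, -7), (-23, -6)) = 52.0096
d((29, -7), (24, 30)) = 37.3363
d((-6, -17), (29, -5)) = 37.0
d((-6, -17), (-29, -18)) = 23.0217
d((-6, -17), (-23, -6)) = 20.2485
d((-6, -17), (24, 30)) = 55.7584
d((29, -5), (-29, -18)) = 59.439
d((29, -5), (-23, -6)) = 52.0096
d((29, -5), (24, 30)) = 35.3553
d((-29, -18), (-23, -6)) = 13.4164
d((-29, -18), (24, 30)) = 71.5052
d((-23, -6), (24, 30)) = 59.203

Closest pair: (29, -7) and (29, -5) with distance 2.0

The closest pair is (29, -7) and (29, -5) with Euclidean distance 2.0. For 8 points, brute-force pairwise comparison is shown above. For large n, the divide-and-conquer algorithm (sort by x, recurse on halves, check the dividing strip) achieves O(n log n).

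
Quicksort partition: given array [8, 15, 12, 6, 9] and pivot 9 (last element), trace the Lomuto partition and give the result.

Lomuto partition with pivot = 9:

Initial array: [8, 15, 12, 6, 9]

arr[0]=8 <= 9: swap with position 0, array becomes [8, 15, 12, 6, 9]
arr[1]=15 > 9: no swap
arr[2]=12 > 9: no swap
arr[3]=6 <= 9: swap with position 1, array becomes [8, 6, 12, 15, 9]

Place pivot at position 2: [8, 6, 9, 15, 12]
Pivot position: 2

After partitioning with pivot 9, the array becomes [8, 6, 9, 15, 12]. The pivot is placed at index 2. All elements to the left of the pivot are <= 9, and all elements to the right are > 9.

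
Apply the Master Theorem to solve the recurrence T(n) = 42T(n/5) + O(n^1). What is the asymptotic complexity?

Master Theorem for T(n) = 42T(n/5) + O(n^1):

a = 42, b = 5, c = 1
log_b(a) = log_5(42) = 2.3223

Case 1: c = 1 < log_5(42) = 2.3223
T(n) = O(n^(log_5 42))

For T(n) = 42T(n/5) + O(n^1): log_5(42) = 2.3223. This is Case 1 of the Master Theorem (c < log_b(a), work dominated by leaves), giving O(n^(log_5 42)).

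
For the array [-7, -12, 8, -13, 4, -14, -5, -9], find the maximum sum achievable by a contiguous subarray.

Using Kadane's algorithm on [-7, -12, 8, -13, 4, -14, -5, -9]:

Scanning through the array:
Position 1 (value -12): max_ending_here = -12, max_so_far = -7
Position 2 (value 8): max_ending_here = 8, max_so_far = 8
Position 3 (value -13): max_ending_here = -5, max_so_far = 8
Position 4 (value 4): max_ending_here = 4, max_so_far = 8
Position 5 (value -14): max_ending_here = -10, max_so_far = 8
Position 6 (value -5): max_ending_here = -5, max_so_far = 8
Position 7 (value -9): max_ending_here = -9, max_so_far = 8

Maximum subarray: [8]
Maximum sum: 8

The maximum subarray is [8] with sum 8. This subarray runs from index 2 to index 2.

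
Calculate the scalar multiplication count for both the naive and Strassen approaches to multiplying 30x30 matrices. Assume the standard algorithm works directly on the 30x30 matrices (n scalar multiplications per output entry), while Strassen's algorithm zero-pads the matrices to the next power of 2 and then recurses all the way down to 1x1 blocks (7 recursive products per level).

Matrix multiplication for 30x30 matrices:

Strassen's algorithm requires power-of-2 dimensions. Pad 30x30 to 32x32 (next power of 2).

Standard algorithm: 30^3 = 27000 multiplications
Strassen's algorithm: 7^(log2(32)) = 7^5 = 16807 multiplications
Savings: 27000 - 16807 = 10193 multiplications

Standard: 27000 multiplications (30^3). Strassen: 16807 multiplications (7^5, after padding to 32x32). Strassen reduces 8 recursive multiplications to 7 at each level.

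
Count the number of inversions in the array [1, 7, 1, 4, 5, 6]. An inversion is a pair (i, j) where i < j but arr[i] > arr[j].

Finding inversions in [1, 7, 1, 4, 5, 6]:

(1, 2): arr[1]=7 > arr[2]=1
(1, 3): arr[1]=7 > arr[3]=4
(1, 4): arr[1]=7 > arr[4]=5
(1, 5): arr[1]=7 > arr[5]=6

Total inversions: 4

The array has 4 inversion(s): (1,2), (1,3), (1,4), (1,5). Each pair (i,j) satisfies i < j and arr[i] > arr[j].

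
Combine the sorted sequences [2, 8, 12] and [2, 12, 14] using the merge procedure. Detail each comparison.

Merging process:

Compare 2 vs 2: take 2 from left. Merged: [2]
Compare 8 vs 2: take 2 from right. Merged: [2, 2]
Compare 8 vs 12: take 8 from left. Merged: [2, 2, 8]
Compare 12 vs 12: take 12 from left. Merged: [2, 2, 8, 12]
Append remaining from right: [12, 14]. Merged: [2, 2, 8, 12, 12, 14]

Final merged array: [2, 2, 8, 12, 12, 14]
Total comparisons: 4

The merged array is [2, 2, 8, 12, 12, 14], requiring 4 comparisons. The merge step runs in O(n) time where n is the total number of elements.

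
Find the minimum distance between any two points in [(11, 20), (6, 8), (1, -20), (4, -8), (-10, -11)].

Computing all pairwise distances among 5 points:

d((11, 20), (6, 8)) = 13.0
d((11, 20), (1, -20)) = 41.2311
d((11, 20), (4, -8)) = 28.8617
d((11, 20), (-10, -11)) = 37.4433
d((6, 8), (1, -20)) = 28.4429
d((6, 8), (4, -8)) = 16.1245
d((6, 8), (-10, -11)) = 24.8395
d((1, -20), (4, -8)) = 12.3693 <-- minimum
d((1, -20), (-10, -11)) = 14.2127
d((4, -8), (-10, -11)) = 14.3178

Closest pair: (1, -20) and (4, -8) with distance 12.3693

The closest pair is (1, -20) and (4, -8) with Euclidean distance 12.3693. For 5 points, brute-force pairwise comparison is shown above. For large n, the divide-and-conquer algorithm (sort by x, recurse on halves, check the dividing strip) achieves O(n log n).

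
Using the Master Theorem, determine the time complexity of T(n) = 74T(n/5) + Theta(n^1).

Master Theorem for T(n) = 74T(n/5) + O(n^1):

a = 74, b = 5, c = 1
log_b(a) = log_5(74) = 2.6743

Case 1: c = 1 < log_5(74) = 2.6743
T(n) = O(n^(log_5 74))

For T(n) = 74T(n/5) + O(n^1): log_5(74) = 2.6743. This is Case 1 of the Master Theorem (c < log_b(a), work dominated by leaves), giving O(n^(log_5 74)).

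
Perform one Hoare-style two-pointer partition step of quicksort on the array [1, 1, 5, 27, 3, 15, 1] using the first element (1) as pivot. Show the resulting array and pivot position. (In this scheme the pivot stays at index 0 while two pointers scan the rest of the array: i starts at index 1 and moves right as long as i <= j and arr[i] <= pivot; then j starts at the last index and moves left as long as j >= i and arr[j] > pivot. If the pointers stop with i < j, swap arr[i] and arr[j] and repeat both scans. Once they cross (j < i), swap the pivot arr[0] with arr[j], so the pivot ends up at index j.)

Hoare-style two-pointer partition with pivot = 1:

Initial array: [1, 1, 5, 27, 3, 15, 1]

Pointers start at i = 1, j = 6.
i stops at index 2 (arr[2]=5 > 1), j stops at index 6 (arr[6]=1 <= 1): swap arr[2] and arr[6], array becomes [1, 1, 1, 27, 3, 15, 5]
i ends at 3, j ends at 2: the pointers have crossed (j < i), so scanning stops.

Swap pivot arr[0] with arr[2] to place pivot at position 2: [1, 1, 1, 27, 3, 15, 5]
Pivot position: 2

After partitioning with pivot 1, the array becomes [1, 1, 1, 27, 3, 15, 5]. The pivot is placed at index 2. All elements to the left of the pivot are <= 1, and all elements to the right are > 1.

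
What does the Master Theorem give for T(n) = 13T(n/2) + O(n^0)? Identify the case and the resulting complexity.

Master Theorem for T(n) = 13T(n/2) + O(n^0):

a = 13, b = 2, c = 0
log_b(a) = log_2(13) = 3.7004

Case 1: c = 0 < log_2(13) = 3.7004
T(n) = O(n^(log_2 13))

For T(n) = 13T(n/2) + O(n^0): log_2(13) = 3.7004. This is Case 1 of the Master Theorem (c < log_b(a), work dominated by leaves), giving O(n^(log_2 13)).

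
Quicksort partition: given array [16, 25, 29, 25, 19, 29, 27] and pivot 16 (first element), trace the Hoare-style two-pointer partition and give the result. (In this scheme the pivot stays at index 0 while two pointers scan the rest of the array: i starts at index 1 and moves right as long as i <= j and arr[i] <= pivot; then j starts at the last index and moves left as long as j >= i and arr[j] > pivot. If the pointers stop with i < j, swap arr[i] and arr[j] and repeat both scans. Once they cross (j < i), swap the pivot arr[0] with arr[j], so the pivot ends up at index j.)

Hoare-style two-pointer partition with pivot = 16:

Initial array: [16, 25, 29, 25, 19, 29, 27]

Pointers start at i = 1, j = 6.
i ends at 1, j ends at 0: the pointers have crossed (j < i), so scanning stops.

j = 0, so swapping arr[0] with arr[j] leaves the pivot at position 0: [16, 25, 29, 25, 19, 29, 27]
Pivot position: 0

After partitioning with pivot 16, the array becomes [16, 25, 29, 25, 19, 29, 27]. The pivot is placed at index 0. All elements to the left of the pivot are <= 16, and all elements to the right are > 16.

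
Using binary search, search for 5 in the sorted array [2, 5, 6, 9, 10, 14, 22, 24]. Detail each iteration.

Binary search for 5 in [2, 5, 6, 9, 10, 14, 22, 24]:

lo=0, hi=7, mid=3, arr[mid]=9 -> 9 > 5, search left half
lo=0, hi=2, mid=1, arr[mid]=5 -> Found target at index 1!

Binary search finds 5 at index 1 after 2 comparisons. The search repeatedly halves the search space by comparing with the middle element.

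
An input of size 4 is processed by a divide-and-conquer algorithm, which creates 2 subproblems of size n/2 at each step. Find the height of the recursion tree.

For divide and conquer with division factor 2:

Problem sizes at each level:
Level 0: 4
Level 1: 2
Level 2: 1

The root is level 0 and the size-1 base case is level 2 (the tree spans levels 0 through 2, i.e. 3 levels counting the root), so the depth is the number of divisions: log_2(4) = 2

The recursion tree depth is log_2(4) = 2. At each level, the problem size is divided by 2, so it takes 2 divisions to reduce to a base case of size 1. The algorithm makes 2 recursive calls at each level.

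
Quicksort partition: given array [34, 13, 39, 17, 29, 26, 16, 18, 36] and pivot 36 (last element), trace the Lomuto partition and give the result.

Lomuto partition with pivot = 36:

Initial array: [34, 13, 39, 17, 29, 26, 16, 18, 36]

arr[0]=34 <= 36: swap with position 0, array becomes [34, 13, 39, 17, 29, 26, 16, 18, 36]
arr[1]=13 <= 36: swap with position 1, array becomes [34, 13, 39, 17, 29, 26, 16, 18, 36]
arr[2]=39 > 36: no swap
arr[3]=17 <= 36: swap with position 2, array becomes [34, 13, 17, 39, 29, 26, 16, 18, 36]
arr[4]=29 <= 36: swap with position 3, array becomes [34, 13, 17, 29, 39, 26, 16, 18, 36]
arr[5]=26 <= 36: swap with position 4, array becomes [34, 13, 17, 29, 26, 39, 16, 18, 36]
arr[6]=16 <= 36: swap with position 5, array becomes [34, 13, 17, 29, 26, 16, 39, 18, 36]
arr[7]=18 <= 36: swap with position 6, array becomes [34, 13, 17, 29, 26, 16, 18, 39, 36]

Place pivot at position 7: [34, 13, 17, 29, 26, 16, 18, 36, 39]
Pivot position: 7

After partitioning with pivot 36, the array becomes [34, 13, 17, 29, 26, 16, 18, 36, 39]. The pivot is placed at index 7. All elements to the left of the pivot are <= 36, and all elements to the right are > 36.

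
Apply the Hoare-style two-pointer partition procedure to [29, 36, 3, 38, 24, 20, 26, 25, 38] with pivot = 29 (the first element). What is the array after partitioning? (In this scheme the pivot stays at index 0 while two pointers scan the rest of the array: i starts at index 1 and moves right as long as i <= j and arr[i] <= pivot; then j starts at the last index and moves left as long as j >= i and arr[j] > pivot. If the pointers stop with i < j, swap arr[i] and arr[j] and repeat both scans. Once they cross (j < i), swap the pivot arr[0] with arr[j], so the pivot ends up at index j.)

Hoare-style two-pointer partition with pivot = 29:

Initial array: [29, 36, 3, 38, 24, 20, 26, 25, 38]

Pointers start at i = 1, j = 8.
i stops at index 1 (arr[1]=36 > 29), j stops at index 7 (arr[7]=25 <= 29): swap arr[1] and arr[7], array becomes [29, 25, 3, 38, 24, 20, 26, 36, 38]
i stops at index 3 (arr[3]=38 > 29), j stops at index 6 (arr[6]=26 <= 29): swap arr[3] and arr[6], array becomes [29, 25, 3, 26, 24, 20, 38, 36, 38]
i ends at 6, j ends at 5: the pointers have crossed (j < i), so scanning stops.

Swap pivot arr[0] with arr[5] to place pivot at position 5: [20, 25, 3, 26, 24, 29, 38, 36, 38]
Pivot position: 5

After partitioning with pivot 29, the array becomes [20, 25, 3, 26, 24, 29, 38, 36, 38]. The pivot is placed at index 5. All elements to the left of the pivot are <= 29, and all elements to the right are > 29.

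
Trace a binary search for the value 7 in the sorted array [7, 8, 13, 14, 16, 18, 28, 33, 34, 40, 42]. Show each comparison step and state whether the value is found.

Binary search for 7 in [7, 8, 13, 14, 16, 18, 28, 33, 34, 40, 42]:

lo=0, hi=10, mid=5, arr[mid]=18 -> 18 > 7, search left half
lo=0, hi=4, mid=2, arr[mid]=13 -> 13 > 7, search left half
lo=0, hi=1, mid=0, arr[mid]=7 -> Found target at index 0!

Binary search finds 7 at index 0 after 3 comparisons. The search repeatedly halves the search space by comparing with the middle element.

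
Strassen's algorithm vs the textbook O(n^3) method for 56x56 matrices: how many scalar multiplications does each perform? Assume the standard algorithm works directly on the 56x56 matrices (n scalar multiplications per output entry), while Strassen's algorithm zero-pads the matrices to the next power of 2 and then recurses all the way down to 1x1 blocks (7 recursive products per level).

Matrix multiplication for 56x56 matrices:

Strassen's algorithm requires power-of-2 dimensions. Pad 56x56 to 64x64 (next power of 2).

Standard algorithm: 56^3 = 175616 multiplications
Strassen's algorithm: 7^(log2(64)) = 7^6 = 117649 multiplications
Savings: 175616 - 117649 = 57967 multiplications

Standard: 175616 multiplications (56^3). Strassen: 117649 multiplications (7^6, after padding to 64x64). Strassen reduces 8 recursive multiplications to 7 at each level.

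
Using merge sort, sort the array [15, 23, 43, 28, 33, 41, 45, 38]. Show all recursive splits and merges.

Merge sort trace:

Split: [15, 23, 43, 28, 33, 41, 45, 38] -> [15, 23, 43, 28] and [33, 41, 45, 38]
  Split: [15, 23, 43, 28] -> [15, 23] and [43, 28]
    Split: [15, 23] -> [15] and [23]
    Merge: [15] + [23] -> [15, 23]
    Split: [43, 28] -> [43] and [28]
    Merge: [43] + [28] -> [28, 43]
  Merge: [15, 23] + [28, 43] -> [15, 23, 28, 43]
  Split: [33, 41, 45, 38] -> [33, 41] and [45, 38]
    Split: [33, 41] -> [33] and [41]
    Merge: [33] + [41] -> [33, 41]
    Split: [45, 38] -> [45] and [38]
    Merge: [45] + [38] -> [38, 45]
  Merge: [33, 41] + [38, 45] -> [33, 38, 41, 45]
Merge: [15, 23, 28, 43] + [33, 38, 41, 45] -> [15, 23, 28, 33, 38, 41, 43, 45]

Final sorted array: [15, 23, 28, 33, 38, 41, 43, 45]

The merge sort proceeds by recursively splitting the array and merging sorted halves.
After all merges, the sorted array is [15, 23, 28, 33, 38, 41, 43, 45].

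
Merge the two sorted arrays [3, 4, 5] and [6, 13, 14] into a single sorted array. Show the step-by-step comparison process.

Merging process:

Compare 3 vs 6: take 3 from left. Merged: [3]
Compare 4 vs 6: take 4 from left. Merged: [3, 4]
Compare 5 vs 6: take 5 from left. Merged: [3, 4, 5]
Append remaining from right: [6, 13, 14]. Merged: [3, 4, 5, 6, 13, 14]

Final merged array: [3, 4, 5, 6, 13, 14]
Total comparisons: 3

The merged array is [3, 4, 5, 6, 13, 14], requiring 3 comparisons. The merge step runs in O(n) time where n is the total number of elements.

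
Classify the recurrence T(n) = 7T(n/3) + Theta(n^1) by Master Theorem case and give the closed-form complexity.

Master Theorem for T(n) = 7T(n/3) + O(n^1):

a = 7, b = 3, c = 1
log_b(a) = log_3(7) = 1.7712

Case 1: c = 1 < log_3(7) = 1.7712
T(n) = O(n^(log_3 7))

For T(n) = 7T(n/3) + O(n^1): log_3(7) = 1.7712. This is Case 1 of the Master Theorem (c < log_b(a), work dominated by leaves), giving O(n^(log_3 7)).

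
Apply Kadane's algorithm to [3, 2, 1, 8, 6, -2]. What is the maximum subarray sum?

Using Kadane's algorithm on [3, 2, 1, 8, 6, -2]:

Scanning through the array:
Position 1 (value 2): max_ending_here = 5, max_so_far = 5
Position 2 (value 1): max_ending_here = 6, max_so_far = 6
Position 3 (value 8): max_ending_here = 14, max_so_far = 14
Position 4 (value 6): max_ending_here = 20, max_so_far = 20
Position 5 (value -2): max_ending_here = 18, max_so_far = 20

Maximum subarray: [3, 2, 1, 8, 6]
Maximum sum: 20

The maximum subarray is [3, 2, 1, 8, 6] with sum 20. This subarray runs from index 0 to index 4.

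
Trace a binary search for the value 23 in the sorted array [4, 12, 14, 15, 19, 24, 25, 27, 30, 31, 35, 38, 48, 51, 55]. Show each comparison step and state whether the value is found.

Binary search for 23 in [4, 12, 14, 15, 19, 24, 25, 27, 30, 31, 35, 38, 48, 51, 55]:

lo=0, hi=14, mid=7, arr[mid]=27 -> 27 > 23, search left half
lo=0, hi=6, mid=3, arr[mid]=15 -> 15 < 23, search right half
lo=4, hi=6, mid=5, arr[mid]=24 -> 24 > 23, search left half
lo=4, hi=4, mid=4, arr[mid]=19 -> 19 < 23, search right half
lo=5 > hi=4, target 23 not found

Binary search determines that 23 is not in the array after 4 comparisons. The search space was exhausted without finding the target.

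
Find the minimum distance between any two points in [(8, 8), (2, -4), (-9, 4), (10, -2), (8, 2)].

Computing all pairwise distances among 5 points:

d((8, 8), (2, -4)) = 13.4164
d((8, 8), (-9, 4)) = 17.4642
d((8, 8), (10, -2)) = 10.198
d((8, 8), (8, 2)) = 6.0
d((2, -4), (-9, 4)) = 13.6015
d((2, -4), (10, -2)) = 8.2462
d((2, -4), (8, 2)) = 8.4853
d((-9, 4), (10, -2)) = 19.9249
d((-9, 4), (8, 2)) = 17.1172
d((10, -2), (8, 2)) = 4.4721 <-- minimum

Closest pair: (10, -2) and (8, 2) with distance 4.4721

The closest pair is (10, -2) and (8, 2) with Euclidean distance 4.4721. For 5 points, brute-force pairwise comparison is shown above. For large n, the divide-and-conquer algorithm (sort by x, recurse on halves, check the dividing strip) achieves O(n log n).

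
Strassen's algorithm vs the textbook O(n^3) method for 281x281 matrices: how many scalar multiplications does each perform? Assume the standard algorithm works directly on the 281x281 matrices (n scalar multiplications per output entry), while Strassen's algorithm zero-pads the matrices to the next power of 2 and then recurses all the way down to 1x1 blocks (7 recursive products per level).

Matrix multiplication for 281x281 matrices:

Strassen's algorithm requires power-of-2 dimensions. Pad 281x281 to 512x512 (next power of 2).

Standard algorithm: 281^3 = 22188041 multiplications
Strassen's algorithm: 7^(log2(512)) = 7^9 = 40353607 multiplications
Difference: 22188041 - 40353607 = -18165566 (Strassen uses MORE here due to padding overhead — for small or just-over-power-of-2 n, padding can outweigh the per-level savings)

Standard: 22188041 multiplications (281^3). Strassen: 40353607 multiplications (7^9, after padding to 512x512). Strassen reduces 8 recursive multiplications to 7 at each level.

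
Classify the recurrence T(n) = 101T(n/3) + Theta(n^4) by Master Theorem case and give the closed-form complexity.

Master Theorem for T(n) = 101T(n/3) + O(n^4):

a = 101, b = 3, c = 4
log_b(a) = log_3(101) = 4.2009

Case 1: c = 4 < log_3(101) = 4.2009
T(n) = O(n^(log_3 101))

For T(n) = 101T(n/3) + O(n^4): log_3(101) = 4.2009. This is Case 1 of the Master Theorem (c < log_b(a), work dominated by leaves), giving O(n^(log_3 101)).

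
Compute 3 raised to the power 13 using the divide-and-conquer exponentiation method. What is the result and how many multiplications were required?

Computing 3^13 by squaring (build up from 3^1; each line after the first costs one multiplication):

3^1 = 3
3^2 = (3^1)^2 = 3^2 = 9
3^3 = 3 * 3^2 = 3 * 9 = 27
3^6 = (3^3)^2 = 27^2 = 729
3^12 = (3^6)^2 = 729^2 = 531441
3^13 = 3 * 3^12 = 3 * 531441 = 1594323

Result: 1594323
Multiplications needed: 5 (5 lines after 3^1)

3^13 = 1594323. Using exponentiation by squaring, this requires 5 multiplications. The key idea: if the exponent is even, square the half-power; if odd, multiply by the base once.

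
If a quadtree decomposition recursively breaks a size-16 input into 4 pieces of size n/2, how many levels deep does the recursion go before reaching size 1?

For divide and conquer with division factor 2:

Problem sizes at each level:
Level 0: 16
Level 1: 8
Level 2: 4
Level 3: 2
Level 4: 1

The root is level 0 and the size-1 base case is level 4 (the tree spans levels 0 through 4, i.e. 5 levels counting the root), so the depth is the number of divisions: log_2(16) = 4

The recursion tree depth is log_2(16) = 4. At each level, the problem size is divided by 2, so it takes 4 divisions to reduce to a base case of size 1. The algorithm makes 4 recursive calls at each level.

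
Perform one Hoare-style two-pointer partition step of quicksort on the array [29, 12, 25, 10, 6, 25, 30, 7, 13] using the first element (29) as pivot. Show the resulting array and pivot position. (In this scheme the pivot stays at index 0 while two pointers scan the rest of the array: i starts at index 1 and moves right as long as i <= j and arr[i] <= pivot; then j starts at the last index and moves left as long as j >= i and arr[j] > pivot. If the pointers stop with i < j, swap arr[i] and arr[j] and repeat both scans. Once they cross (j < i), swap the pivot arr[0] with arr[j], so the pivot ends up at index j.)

Hoare-style two-pointer partition with pivot = 29:

Initial array: [29, 12, 25, 10, 6, 25, 30, 7, 13]

Pointers start at i = 1, j = 8.
i stops at index 6 (arr[6]=30 > 29), j stops at index 8 (arr[8]=13 <= 29): swap arr[6] and arr[8], array becomes [29, 12, 25, 10, 6, 25, 13, 7, 30]
i ends at 8, j ends at 7: the pointers have crossed (j < i), so scanning stops.

Swap pivot arr[0] with arr[7] to place pivot at position 7: [7, 12, 25, 10, 6, 25, 13, 29, 30]
Pivot position: 7

After partitioning with pivot 29, the array becomes [7, 12, 25, 10, 6, 25, 13, 29, 30]. The pivot is placed at index 7. All elements to the left of the pivot are <= 29, and all elements to the right are > 29.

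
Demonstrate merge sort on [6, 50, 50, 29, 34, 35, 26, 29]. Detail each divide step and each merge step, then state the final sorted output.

Merge sort trace:

Split: [6, 50, 50, 29, 34, 35, 26, 29] -> [6, 50, 50, 29] and [34, 35, 26, 29]
  Split: [6, 50, 50, 29] -> [6, 50] and [50, 29]
    Split: [6, 50] -> [6] and [50]
    Merge: [6] + [50] -> [6, 50]
    Split: [50, 29] -> [50] and [29]
    Merge: [50] + [29] -> [29, 50]
  Merge: [6, 50] + [29, 50] -> [6, 29, 50, 50]
  Split: [34, 35, 26, 29] -> [34, 35] and [26, 29]
    Split: [34, 35] -> [34] and [35]
    Merge: [34] + [35] -> [34, 35]
    Split: [26, 29] -> [26] and [29]
    Merge: [26] + [29] -> [26, 29]
  Merge: [34, 35] + [26, 29] -> [26, 29, 34, 35]
Merge: [6, 29, 50, 50] + [26, 29, 34, 35] -> [6, 26, 29, 29, 34, 35, 50, 50]

Final sorted array: [6, 26, 29, 29, 34, 35, 50, 50]

The merge sort proceeds by recursively splitting the array and merging sorted halves.
After all merges, the sorted array is [6, 26, 29, 29, 34, 35, 50, 50].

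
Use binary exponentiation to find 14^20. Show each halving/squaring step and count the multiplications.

Computing 14^20 by squaring (build up from 14^1; each line after the first costs one multiplication):

14^1 = 14
14^2 = (14^1)^2 = 14^2 = 196
14^4 = (14^2)^2 = 196^2 = 38416
14^5 = 14 * 14^4 = 14 * 38416 = 537824
14^10 = (14^5)^2 = 537824^2 = 289254654976
14^20 = (14^10)^2 = 289254654976^2 = 83668255425284801560576

Result: 83668255425284801560576
Multiplications needed: 5 (5 lines after 14^1)

14^20 = 83668255425284801560576. Using exponentiation by squaring, this requires 5 multiplications. The key idea: if the exponent is even, square the half-power; if odd, multiply by the base once.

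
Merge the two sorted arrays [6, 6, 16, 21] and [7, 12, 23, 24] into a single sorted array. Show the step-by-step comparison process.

Merging process:

Compare 6 vs 7: take 6 from left. Merged: [6]
Compare 6 vs 7: take 6 from left. Merged: [6, 6]
Compare 16 vs 7: take 7 from right. Merged: [6, 6, 7]
Compare 16 vs 12: take 12 from right. Merged: [6, 6, 7, 12]
Compare 16 vs 23: take 16 from left. Merged: [6, 6, 7, 12, 16]
Compare 21 vs 23: take 21 from left. Merged: [6, 6, 7, 12, 16, 21]
Append remaining from right: [23, 24]. Merged: [6, 6, 7, 12, 16, 21, 23, 24]

Final merged array: [6, 6, 7, 12, 16, 21, 23, 24]
Total comparisons: 6

The merged array is [6, 6, 7, 12, 16, 21, 23, 24], requiring 6 comparisons. The merge step runs in O(n) time where n is the total number of elements.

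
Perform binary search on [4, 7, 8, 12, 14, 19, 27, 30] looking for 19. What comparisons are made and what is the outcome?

Binary search for 19 in [4, 7, 8, 12, 14, 19, 27, 30]:

lo=0, hi=7, mid=3, arr[mid]=12 -> 12 < 19, search right half
lo=4, hi=7, mid=5, arr[mid]=19 -> Found target at index 5!

Binary search finds 19 at index 5 after 2 comparisons. The search repeatedly halves the search space by comparing with the middle element.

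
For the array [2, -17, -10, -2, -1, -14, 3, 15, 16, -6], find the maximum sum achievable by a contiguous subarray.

Using Kadane's algorithm on [2, -17, -10, -2, -1, -14, 3, 15, 16, -6]:

Scanning through the array:
Position 1 (value -17): max_ending_here = -15, max_so_far = 2
Position 2 (value -10): max_ending_here = -10, max_so_far = 2
Position 3 (value -2): max_ending_here = -2, max_so_far = 2
Position 4 (value -1): max_ending_here = -1, max_so_far = 2
Position 5 (value -14): max_ending_here = -14, max_so_far = 2
Position 6 (value 3): max_ending_here = 3, max_so_far = 3
Position 7 (value 15): max_ending_here = 18, max_so_far = 18
Position 8 (value 16): max_ending_here = 34, max_so_far = 34
Position 9 (value -6): max_ending_here = 28, max_so_far = 34

Maximum subarray: [3, 15, 16]
Maximum sum: 34

The maximum subarray is [3, 15, 16] with sum 34. This subarray runs from index 6 to index 8.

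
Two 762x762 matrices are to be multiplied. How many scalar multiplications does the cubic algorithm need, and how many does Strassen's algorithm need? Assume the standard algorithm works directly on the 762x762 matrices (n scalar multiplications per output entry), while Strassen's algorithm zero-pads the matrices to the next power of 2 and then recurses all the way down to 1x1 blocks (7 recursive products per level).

Matrix multiplication for 762x762 matrices:

Strassen's algorithm requires power-of-2 dimensions. Pad 762x762 to 1024x1024 (next power of 2).

Standard algorithm: 762^3 = 442450728 multiplications
Strassen's algorithm: 7^(log2(1024)) = 7^10 = 282475249 multiplications
Savings: 442450728 - 282475249 = 159975479 multiplications

Standard: 442450728 multiplications (762^3). Strassen: 282475249 multiplications (7^10, after padding to 1024x1024). Strassen reduces 8 recursive multiplications to 7 at each level.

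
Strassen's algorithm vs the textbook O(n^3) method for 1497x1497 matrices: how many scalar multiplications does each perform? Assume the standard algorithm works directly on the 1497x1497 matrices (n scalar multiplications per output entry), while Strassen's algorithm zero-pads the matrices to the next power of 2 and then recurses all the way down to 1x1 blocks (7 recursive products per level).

Matrix multiplication for 1497x1497 matrices:

Strassen's algorithm requires power-of-2 dimensions. Pad 1497x1497 to 2048x2048 (next power of 2).

Standard algorithm: 1497^3 = 3354790473 multiplications
Strassen's algorithm: 7^(log2(2048)) = 7^11 = 1977326743 multiplications
Savings: 3354790473 - 1977326743 = 1377463730 multiplications

Standard: 3354790473 multiplications (1497^3). Strassen: 1977326743 multiplications (7^11, after padding to 2048x2048). Strassen reduces 8 recursive multiplications to 7 at each level.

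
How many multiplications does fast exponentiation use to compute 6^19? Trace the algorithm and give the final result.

Computing 6^19 by squaring (build up from 6^1; each line after the first costs one multiplication):

6^1 = 6
6^2 = (6^1)^2 = 6^2 = 36
6^4 = (6^2)^2 = 36^2 = 1296
6^8 = (6^4)^2 = 1296^2 = 1679616
6^9 = 6 * 6^8 = 6 * 1679616 = 10077696
6^18 = (6^9)^2 = 10077696^2 = 101559956668416
6^19 = 6 * 6^18 = 6 * 101559956668416 = 609359740010496

Result: 609359740010496
Multiplications needed: 6 (6 lines after 6^1)

6^19 = 609359740010496. Using exponentiation by squaring, this requires 6 multiplications. The key idea: if the exponent is even, square the half-power; if odd, multiply by the base once.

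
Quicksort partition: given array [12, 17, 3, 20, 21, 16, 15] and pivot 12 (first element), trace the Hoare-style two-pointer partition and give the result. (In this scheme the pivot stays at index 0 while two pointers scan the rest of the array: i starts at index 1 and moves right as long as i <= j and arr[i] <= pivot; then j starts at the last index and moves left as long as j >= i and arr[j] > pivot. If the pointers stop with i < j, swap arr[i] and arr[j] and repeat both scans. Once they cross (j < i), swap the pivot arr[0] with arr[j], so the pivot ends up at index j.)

Hoare-style two-pointer partition with pivot = 12:

Initial array: [12, 17, 3, 20, 21, 16, 15]

Pointers start at i = 1, j = 6.
i stops at index 1 (arr[1]=17 > 12), j stops at index 2 (arr[2]=3 <= 12): swap arr[1] and arr[2], array becomes [12, 3, 17, 20, 21, 16, 15]
i ends at 2, j ends at 1: the pointers have crossed (j < i), so scanning stops.

Swap pivot arr[0] with arr[1] to place pivot at position 1: [3, 12, 17, 20, 21, 16, 15]
Pivot position: 1

After partitioning with pivot 12, the array becomes [3, 12, 17, 20, 21, 16, 15]. The pivot is placed at index 1. All elements to the left of the pivot are <= 12, and all elements to the right are > 12.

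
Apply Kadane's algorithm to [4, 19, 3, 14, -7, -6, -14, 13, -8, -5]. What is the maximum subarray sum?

Using Kadane's algorithm on [4, 19, 3, 14, -7, -6, -14, 13, -8, -5]:

Scanning through the array:
Position 1 (value 19): max_ending_here = 23, max_so_far = 23
Position 2 (value 3): max_ending_here = 26, max_so_far = 26
Position 3 (value 14): max_ending_here = 40, max_so_far = 40
Position 4 (value -7): max_ending_here = 33, max_so_far = 40
Position 5 (value -6): max_ending_here = 27, max_so_far = 40
Position 6 (value -14): max_ending_here = 13, max_so_far = 40
Position 7 (value 13): max_ending_here = 26, max_so_far = 40
Position 8 (value -8): max_ending_here = 18, max_so_far = 40
Position 9 (value -5): max_ending_here = 13, max_so_far = 40

Maximum subarray: [4, 19, 3, 14]
Maximum sum: 40

The maximum subarray is [4, 19, 3, 14] with sum 40. This subarray runs from index 0 to index 3.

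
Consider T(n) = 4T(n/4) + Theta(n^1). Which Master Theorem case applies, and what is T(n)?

Master Theorem for T(n) = 4T(n/4) + O(n^1):

a = 4, b = 4, c = 1
log_b(a) = log_4(4) = 1.0000

Case 2: c = 1 = log_4(4) = 1.0000
T(n) = O(n^1 log n) = O(n log n)

For T(n) = 4T(n/4) + O(n^1): log_4(4) = 1.0000. This is Case 2 of the Master Theorem (c = log_b(a), equal work at all levels), giving O(n log n).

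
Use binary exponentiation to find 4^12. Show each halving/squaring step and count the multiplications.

Computing 4^12 by squaring (build up from 4^1; each line after the first costs one multiplication):

4^1 = 4
4^2 = (4^1)^2 = 4^2 = 16
4^3 = 4 * 4^2 = 4 * 16 = 64
4^6 = (4^3)^2 = 64^2 = 4096
4^12 = (4^6)^2 = 4096^2 = 16777216

Result: 16777216
Multiplications needed: 4 (4 lines after 4^1)

4^12 = 16777216. Using exponentiation by squaring, this requires 4 multiplications. The key idea: if the exponent is even, square the half-power; if odd, multiply by the base once.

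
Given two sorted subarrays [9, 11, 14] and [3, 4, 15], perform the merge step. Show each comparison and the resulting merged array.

Merging process:

Compare 9 vs 3: take 3 from right. Merged: [3]
Compare 9 vs 4: take 4 from right. Merged: [3, 4]
Compare 9 vs 15: take 9 from left. Merged: [3, 4, 9]
Compare 11 vs 15: take 11 from left. Merged: [3, 4, 9, 11]
Compare 14 vs 15: take 14 from left. Merged: [3, 4, 9, 11, 14]
Append remaining from right: [15]. Merged: [3, 4, 9, 11, 14, 15]

Final merged array: [3, 4, 9, 11, 14, 15]
Total comparisons: 5

The merged array is [3, 4, 9, 11, 14, 15], requiring 5 comparisons. The merge step runs in O(n) time where n is the total number of elements.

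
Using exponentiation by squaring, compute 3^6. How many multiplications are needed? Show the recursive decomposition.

Computing 3^6 by squaring (build up from 3^1; each line after the first costs one multiplication):

3^1 = 3
3^2 = (3^1)^2 = 3^2 = 9
3^3 = 3 * 3^2 = 3 * 9 = 27
3^6 = (3^3)^2 = 27^2 = 729

Result: 729
Multiplications needed: 3 (3 lines after 3^1)

3^6 = 729. Using exponentiation by squaring, this requires 3 multiplications. The key idea: if the exponent is even, square the half-power; if odd, multiply by the base once.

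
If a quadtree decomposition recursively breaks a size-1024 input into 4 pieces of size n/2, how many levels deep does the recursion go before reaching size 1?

For divide and conquer with division factor 2:

Problem sizes at each level:
Level 0: 1024
Level 1: 512
Level 2: 256
Level 3: 128
Level 4: 64
Level 5: 32
Level 6: 16
Level 7: 8
Level 8: 4
Level 9: 2
Level 10: 1

The root is level 0 and the size-1 base case is level 10 (the tree spans levels 0 through 10, i.e. 11 levels counting the root), so the depth is the number of divisions: log_2(1024) = 10

The recursion tree depth is log_2(1024) = 10. At each level, the problem size is divided by 2, so it takes 10 divisions to reduce to a base case of size 1. The algorithm makes 4 recursive calls at each level.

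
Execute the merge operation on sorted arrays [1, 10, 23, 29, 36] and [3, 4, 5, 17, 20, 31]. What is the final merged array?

Merging process:

Compare 1 vs 3: take 1 from left. Merged: [1]
Compare 10 vs 3: take 3 from right. Merged: [1, 3]
Compare 10 vs 4: take 4 from right. Merged: [1, 3, 4]
Compare 10 vs 5: take 5 from right. Merged: [1, 3, 4, 5]
Compare 10 vs 17: take 10 from left. Merged: [1, 3, 4, 5, 10]
Compare 23 vs 17: take 17 from right. Merged: [1, 3, 4, 5, 10, 17]
Compare 23 vs 20: take 20 from right. Merged: [1, 3, 4, 5, 10, 17, 20]
Compare 23 vs 31: take 23 from left. Merged: [1, 3, 4, 5, 10, 17, 20, 23]
Compare 29 vs 31: take 29 from left. Merged: [1, 3, 4, 5, 10, 17, 20, 23, 29]
Compare 36 vs 31: take 31 from right. Merged: [1, 3, 4, 5, 10, 17, 20, 23, 29, 31]
Append remaining from left: [36]. Merged: [1, 3, 4, 5, 10, 17, 20, 23, 29, 31, 36]

Final merged array: [1, 3, 4, 5, 10, 17, 20, 23, 29, 31, 36]
Total comparisons: 10

The merged array is [1, 3, 4, 5, 10, 17, 20, 23, 29, 31, 36], requiring 10 comparisons. The merge step runs in O(n) time where n is the total number of elements.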